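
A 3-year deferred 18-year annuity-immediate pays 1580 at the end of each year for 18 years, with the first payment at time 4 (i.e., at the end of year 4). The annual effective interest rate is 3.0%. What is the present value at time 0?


PV at time 3 of the 18-year annuity-immediate:
a_n = 1580 * (1-(1+0.03)^(-18))/0.03 = 21730.5507
Discount back 3 years to time 0:
PV = 21730.5507 * (1+0.03)^(-3)
= 21730.5507 * 0.915142
= 19886.5322


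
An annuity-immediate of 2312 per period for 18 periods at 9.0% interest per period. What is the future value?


FV = PMT * ((1+i)^n - 1) / i
= 2312 * ((1.09)^18 - 1) / 0.09
= 2312 * (4.71712 - 1) / 0.09
= 95488.6934


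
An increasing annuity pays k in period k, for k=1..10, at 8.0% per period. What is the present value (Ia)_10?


(Ia)_n = sum_{k=1}^{n} k * v^k, v = 1/(1+i)
v = 0.925926
Sum computed term by term:
(Ia)_10 = 32.6869


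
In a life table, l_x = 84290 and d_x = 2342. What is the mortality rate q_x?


q_x = d_x / l_x
= 2342 / 84290
= 0.0278


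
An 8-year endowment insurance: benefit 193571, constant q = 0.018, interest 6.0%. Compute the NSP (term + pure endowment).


Term component = 20434.1062
Pure endowment = 8_p_x * v^8 * benefit = 0.864753 * 0.627412 * 193571 = 105023.2065
NSP = 125457.3127


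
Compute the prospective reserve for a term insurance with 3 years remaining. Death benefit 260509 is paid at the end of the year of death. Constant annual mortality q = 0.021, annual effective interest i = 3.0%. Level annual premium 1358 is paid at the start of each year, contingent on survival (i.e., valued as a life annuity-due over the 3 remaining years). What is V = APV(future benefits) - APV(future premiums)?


v = 1/(1+i) = 0.970874
APV(future benefits) per unit = sum_{k=0}^{2} k_p_x * q * v^(k+1) = 0.058186
APV(future benefits) = 260509 * 0.058186 = 15158.1001
Life annuity-due factor ä_{x:3} = sum_{k=0}^{2} k_p_x * v^k = 2.853908
APV(future premiums) = 1358 * 2.853908 = 3875.6071
V = 15158.1001 - 3875.6071
= 11282.493


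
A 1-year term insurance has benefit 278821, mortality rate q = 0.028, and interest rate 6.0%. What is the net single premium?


NSP = benefit * q * v
v = 1/(1+i) = 0.943396
NSP = 278821 * 0.028 * 0.943396
= 7365.083


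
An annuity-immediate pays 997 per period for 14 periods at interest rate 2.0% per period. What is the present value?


PV = PMT * (1 - (1+i)^(-n)) / i
= 997 * (1 - (1+0.02)^(-14)) / 0.02
= 997 * (1 - 0.757875) / 0.02
= 997 * 12.106249
= 12069.93


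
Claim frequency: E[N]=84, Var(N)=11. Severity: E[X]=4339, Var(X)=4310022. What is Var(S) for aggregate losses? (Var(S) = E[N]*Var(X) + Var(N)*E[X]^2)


Var(S) = E[N]*Var(X) + Var(N)*E[X]^2
= 84*4310022 + 11*4339^2
= 362041848 + 207096131
= 5.6914e+08


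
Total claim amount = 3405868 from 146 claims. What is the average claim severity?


severity = total / number
= 3405868 / 146
= 23327.863


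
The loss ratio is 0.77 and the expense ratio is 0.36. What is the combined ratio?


Combined ratio = loss ratio + expense ratio
= 0.77 + 0.36
= 1.13


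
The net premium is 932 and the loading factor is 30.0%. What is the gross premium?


Gross = net * (1 + loading)
= 932 * (1 + 0.3)
= 932 * 1.3
= 1211.6


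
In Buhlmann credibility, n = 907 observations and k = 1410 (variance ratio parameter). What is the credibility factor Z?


Z = n / (n + k)
= 907 / (907 + 1410)
= 907 / 2317
= 0.3915


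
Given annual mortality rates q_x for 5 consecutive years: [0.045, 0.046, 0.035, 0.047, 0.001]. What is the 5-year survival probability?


p_k = 1 - q_k for each year
Survival = product of (1 - q_k)
= 0.955 * 0.954 * 0.965 * 0.953 * 0.999
= 0.837


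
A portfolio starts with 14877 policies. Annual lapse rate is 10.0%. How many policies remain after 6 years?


remaining = initial * (1 - lapse)^years
= 14877 * (1 - 0.1)^6
= 14877 * 0.531441
= 7906.2478


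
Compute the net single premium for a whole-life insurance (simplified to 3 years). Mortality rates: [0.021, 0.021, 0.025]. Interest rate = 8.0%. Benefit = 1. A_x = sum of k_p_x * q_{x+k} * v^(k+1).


v = 0.925926
Year 0: k_p_x=1.0, q=0.021, term=0.019444
Year 1: k_p_x=0.979, q=0.021, term=0.017626
Year 2: k_p_x=0.958441, q=0.025, term=0.019021
A_x = 0.0561


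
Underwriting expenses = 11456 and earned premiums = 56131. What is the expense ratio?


Expense ratio = expenses / premiums
= 11456 / 56131
= 0.2041


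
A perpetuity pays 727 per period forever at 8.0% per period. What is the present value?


PV = PMT / i
= 727 / 0.08
= 9087.5


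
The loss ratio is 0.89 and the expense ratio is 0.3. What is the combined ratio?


Combined ratio = loss ratio + expense ratio
= 0.89 + 0.3
= 1.19


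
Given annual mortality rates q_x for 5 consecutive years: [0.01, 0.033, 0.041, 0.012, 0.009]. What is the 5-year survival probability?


p_k = 1 - q_k for each year
Survival = product of (1 - q_k)
= 0.99 * 0.967 * 0.959 * 0.988 * 0.991
= 0.8989


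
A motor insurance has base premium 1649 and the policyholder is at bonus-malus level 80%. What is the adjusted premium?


adjusted = base * BM_level / 100
= 1649 * 80 / 100
= 1649 * 0.8
= 1319.2


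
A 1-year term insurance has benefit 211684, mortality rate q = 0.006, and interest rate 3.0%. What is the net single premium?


NSP = benefit * q * v
v = 1/(1+i) = 0.970874
NSP = 211684 * 0.006 * 0.970874
= 1233.1107


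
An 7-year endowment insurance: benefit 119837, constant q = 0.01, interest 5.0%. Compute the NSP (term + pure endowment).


Term component = 6742.7997
Pure endowment = 7_p_x * v^7 * benefit = 0.932065 * 0.710681 * 119837 = 79380.2015
NSP = 86123.0013


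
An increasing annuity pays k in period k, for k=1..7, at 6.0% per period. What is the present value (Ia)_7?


(Ia)_n = sum_{k=1}^{n} k * v^k, v = 1/(1+i)
v = 0.943396
Sum computed term by term:
(Ia)_7 = 21.0321


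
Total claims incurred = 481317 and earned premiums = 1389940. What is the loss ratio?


Loss ratio = claims / premiums
= 481317 / 1389940
= 0.3463


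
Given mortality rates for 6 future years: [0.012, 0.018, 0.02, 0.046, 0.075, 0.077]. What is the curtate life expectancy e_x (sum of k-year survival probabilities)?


e_x = sum_{k=1}^{n} k_p_x
k_p_x values:
  1_p_x = 0.988
  2_p_x = 0.970216
  3_p_x = 0.950812
  4_p_x = 0.907074
  5_p_x = 0.839044
  6_p_x = 0.774437
e_x = 5.4296


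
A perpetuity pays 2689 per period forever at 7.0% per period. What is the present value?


PV = PMT / i
= 2689 / 0.07
= 38414.2857


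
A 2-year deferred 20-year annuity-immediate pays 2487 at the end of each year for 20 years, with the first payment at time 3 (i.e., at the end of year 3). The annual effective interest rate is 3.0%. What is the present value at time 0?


PV at time 2 of the 20-year annuity-immediate:
a_n = 2487 * (1-(1+0.03)^(-20))/0.03 = 37000.28
Discount back 2 years to time 0:
PV = 37000.28 * (1+0.03)^(-2)
= 37000.28 * 0.942596
= 34876.3125


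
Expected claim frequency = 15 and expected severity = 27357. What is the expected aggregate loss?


E[S] = E[N] * E[X]
= 15 * 27357
= 410355


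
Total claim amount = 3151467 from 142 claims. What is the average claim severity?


severity = total / number
= 3151467 / 142
= 22193.4296


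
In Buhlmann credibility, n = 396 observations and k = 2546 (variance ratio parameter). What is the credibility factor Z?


Z = n / (n + k)
= 396 / (396 + 2546)
= 396 / 2942
= 0.1346


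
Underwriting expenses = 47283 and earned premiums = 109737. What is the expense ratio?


Expense ratio = expenses / premiums
= 47283 / 109737
= 0.4309


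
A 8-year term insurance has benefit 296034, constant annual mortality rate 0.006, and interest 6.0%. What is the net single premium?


NSP = benefit * sum_{k=0}^{n-1} k_p_x * q * v^(k+1)
With constant q=0.006, v=0.943396
Sum = 0.036553
NSP = 296034 * 0.036553
= 10820.8103


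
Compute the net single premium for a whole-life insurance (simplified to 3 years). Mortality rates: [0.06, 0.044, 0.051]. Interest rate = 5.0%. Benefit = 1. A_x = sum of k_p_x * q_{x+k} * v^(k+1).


v = 0.952381
Year 0: k_p_x=1.0, q=0.06, term=0.057143
Year 1: k_p_x=0.94, q=0.044, term=0.037515
Year 2: k_p_x=0.89864, q=0.051, term=0.03959
A_x = 0.1342


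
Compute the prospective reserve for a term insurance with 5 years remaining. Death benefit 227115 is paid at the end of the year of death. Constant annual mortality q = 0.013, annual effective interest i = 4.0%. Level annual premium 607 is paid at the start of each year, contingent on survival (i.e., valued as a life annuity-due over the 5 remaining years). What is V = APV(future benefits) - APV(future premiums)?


v = 1/(1+i) = 0.961538
APV(future benefits) per unit = sum_{k=0}^{4} k_p_x * q * v^(k+1) = 0.056446
APV(future benefits) = 227115 * 0.056446 = 12819.7912
Life annuity-due factor ä_{x:5} = sum_{k=0}^{4} k_p_x * v^k = 4.5157
APV(future premiums) = 607 * 4.5157 = 2741.0301
V = 12819.7912 - 2741.0301
= 10078.761


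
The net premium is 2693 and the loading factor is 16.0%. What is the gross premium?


Gross = net * (1 + loading)
= 2693 * (1 + 0.16)
= 2693 * 1.16
= 3123.88


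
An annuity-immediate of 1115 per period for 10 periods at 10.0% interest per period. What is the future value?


FV = PMT * ((1+i)^n - 1) / i
= 1115 * ((1.1)^10 - 1) / 0.1
= 1115 * (2.593742 - 1) / 0.1
= 17770.2284


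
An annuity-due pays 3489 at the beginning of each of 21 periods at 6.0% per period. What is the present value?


PV_due = PMT * (1-(1+i)^(-n))/i * (1+i)
PV_immediate = 41044.8633
PV_due = 41044.8633 * 1.06
= 43507.5551


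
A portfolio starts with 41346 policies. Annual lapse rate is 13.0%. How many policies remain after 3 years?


remaining = initial * (1 - lapse)^years
= 41346 * (1 - 0.13)^3
= 41346 * 0.658503
= 27226.465


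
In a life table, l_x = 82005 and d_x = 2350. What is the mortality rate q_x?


q_x = d_x / l_x
= 2350 / 82005
= 0.0287


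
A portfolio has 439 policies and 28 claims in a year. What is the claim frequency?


frequency = claims / policies
= 28 / 439
= 0.0638


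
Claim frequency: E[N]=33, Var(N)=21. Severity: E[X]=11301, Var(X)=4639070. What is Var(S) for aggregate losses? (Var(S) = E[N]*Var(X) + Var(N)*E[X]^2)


Var(S) = E[N]*Var(X) + Var(N)*E[X]^2
= 33*4639070 + 21*11301^2
= 153089310 + 2681964621
= 2.8351e+09


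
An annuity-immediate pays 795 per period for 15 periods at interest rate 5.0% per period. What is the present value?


PV = PMT * (1 - (1+i)^(-n)) / i
= 795 * (1 - (1+0.05)^(-15)) / 0.05
= 795 * (1 - 0.481017) / 0.05
= 795 * 10.379658
= 8251.8281


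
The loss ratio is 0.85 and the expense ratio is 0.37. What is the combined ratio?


Combined ratio = loss ratio + expense ratio
= 0.85 + 0.37
= 1.22


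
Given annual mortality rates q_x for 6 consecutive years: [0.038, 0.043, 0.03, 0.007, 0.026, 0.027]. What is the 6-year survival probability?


p_k = 1 - q_k for each year
Survival = product of (1 - q_k)
= 0.962 * 0.957 * 0.97 * 0.993 * 0.974 * 0.973
= 0.8404


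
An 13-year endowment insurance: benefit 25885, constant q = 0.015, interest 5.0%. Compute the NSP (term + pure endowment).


Term component = 3370.6892
Pure endowment = 13_p_x * v^13 * benefit = 0.82162 * 0.530321 * 25885 = 11278.6801
NSP = 14649.3693


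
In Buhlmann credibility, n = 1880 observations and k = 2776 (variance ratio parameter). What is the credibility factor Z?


Z = n / (n + k)
= 1880 / (1880 + 2776)
= 1880 / 4656
= 0.4038


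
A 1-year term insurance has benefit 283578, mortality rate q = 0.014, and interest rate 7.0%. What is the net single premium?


NSP = benefit * q * v
v = 1/(1+i) = 0.934579
NSP = 283578 * 0.014 * 0.934579
= 3710.3664


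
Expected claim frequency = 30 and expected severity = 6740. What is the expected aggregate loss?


E[S] = E[N] * E[X]
= 30 * 6740
= 202200


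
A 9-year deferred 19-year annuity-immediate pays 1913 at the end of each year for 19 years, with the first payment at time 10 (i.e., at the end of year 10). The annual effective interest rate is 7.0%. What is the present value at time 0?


PV at time 9 of the 19-year annuity-immediate:
a_n = 1913 * (1-(1+0.07)^(-19))/0.07 = 19771.9937
Discount back 9 years to time 0:
PV = 19771.9937 * (1+0.07)^(-9)
= 19771.9937 * 0.543934
= 10754.6545


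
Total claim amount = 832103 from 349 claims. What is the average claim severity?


severity = total / number
= 832103 / 349
= 2384.2493


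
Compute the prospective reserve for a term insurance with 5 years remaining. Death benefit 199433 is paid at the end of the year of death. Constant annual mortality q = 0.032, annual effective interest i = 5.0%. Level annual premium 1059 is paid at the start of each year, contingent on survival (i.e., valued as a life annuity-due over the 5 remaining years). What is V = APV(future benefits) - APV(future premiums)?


v = 1/(1+i) = 0.952381
APV(future benefits) per unit = sum_{k=0}^{4} k_p_x * q * v^(k+1) = 0.130368
APV(future benefits) = 199433 * 0.130368 = 25999.6328
Life annuity-due factor ä_{x:5} = sum_{k=0}^{4} k_p_x * v^k = 4.277692
APV(future premiums) = 1059 * 4.277692 = 4530.0758
V = 25999.6328 - 4530.0758
= 21469.557


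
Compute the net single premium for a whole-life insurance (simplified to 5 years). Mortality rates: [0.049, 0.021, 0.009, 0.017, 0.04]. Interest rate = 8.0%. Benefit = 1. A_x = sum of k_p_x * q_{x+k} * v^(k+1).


v = 0.925926
Year 0: k_p_x=1.0, q=0.049, term=0.04537
Year 1: k_p_x=0.951, q=0.021, term=0.017122
Year 2: k_p_x=0.931029, q=0.009, term=0.006652
Year 3: k_p_x=0.92265, q=0.017, term=0.011529
Year 4: k_p_x=0.906965, q=0.04, term=0.024691
A_x = 0.1054


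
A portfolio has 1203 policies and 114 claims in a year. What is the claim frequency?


frequency = claims / policies
= 114 / 1203
= 0.0948


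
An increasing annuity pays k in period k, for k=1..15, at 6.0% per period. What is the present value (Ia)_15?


(Ia)_n = sum_{k=1}^{n} k * v^k, v = 1/(1+i)
v = 0.943396
Sum computed term by term:
(Ia)_15 = 67.2668


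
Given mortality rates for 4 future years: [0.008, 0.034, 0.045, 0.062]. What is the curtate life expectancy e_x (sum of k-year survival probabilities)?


e_x = sum_{k=1}^{n} k_p_x
k_p_x values:
  1_p_x = 0.992
  2_p_x = 0.958272
  3_p_x = 0.91515
  4_p_x = 0.85841
e_x = 3.7238


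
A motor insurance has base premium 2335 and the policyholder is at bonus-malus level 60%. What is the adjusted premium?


adjusted = base * BM_level / 100
= 2335 * 60 / 100
= 2335 * 0.6
= 1401.0


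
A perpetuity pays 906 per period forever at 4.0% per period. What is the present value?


PV = PMT / i
= 906 / 0.04
= 22650.0


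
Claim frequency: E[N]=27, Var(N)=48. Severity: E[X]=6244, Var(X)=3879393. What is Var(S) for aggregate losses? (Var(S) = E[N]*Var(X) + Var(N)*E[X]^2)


Var(S) = E[N]*Var(X) + Var(N)*E[X]^2
= 27*3879393 + 48*6244^2
= 104743611 + 1871401728
= 1.9761e+09


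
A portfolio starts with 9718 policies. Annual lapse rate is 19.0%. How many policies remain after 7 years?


remaining = initial * (1 - lapse)^years
= 9718 * (1 - 0.19)^7
= 9718 * 0.228768
= 2223.1667


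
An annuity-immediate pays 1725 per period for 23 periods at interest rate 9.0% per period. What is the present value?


PV = PMT * (1 - (1+i)^(-n)) / i
= 1725 * (1 - (1+0.09)^(-23)) / 0.09
= 1725 * (1 - 0.137781) / 0.09
= 1725 * 9.580207
= 16525.8568


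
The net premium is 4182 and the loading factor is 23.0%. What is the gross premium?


Gross = net * (1 + loading)
= 4182 * (1 + 0.23)
= 4182 * 1.23
= 5143.86


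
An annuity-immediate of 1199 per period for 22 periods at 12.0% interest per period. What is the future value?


FV = PMT * ((1+i)^n - 1) / i
= 1199 * ((1.12)^22 - 1) / 0.12
= 1199 * (12.10031 - 1) / 0.12
= 110910.598


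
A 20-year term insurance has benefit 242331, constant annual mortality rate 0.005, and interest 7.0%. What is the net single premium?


NSP = benefit * sum_{k=0}^{n-1} k_p_x * q * v^(k+1)
With constant q=0.005, v=0.934579
Sum = 0.051082
NSP = 242331 * 0.051082
= 12378.7758


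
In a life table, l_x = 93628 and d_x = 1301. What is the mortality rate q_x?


q_x = d_x / l_x
= 1301 / 93628
= 0.0139


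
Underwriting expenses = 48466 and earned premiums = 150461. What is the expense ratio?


Expense ratio = expenses / premiums
= 48466 / 150461
= 0.3221


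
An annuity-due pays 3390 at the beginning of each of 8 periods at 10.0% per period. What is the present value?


PV_due = PMT * (1-(1+i)^(-n))/i * (1+i)
PV_immediate = 18085.3998
PV_due = 18085.3998 * 1.1
= 19893.9398


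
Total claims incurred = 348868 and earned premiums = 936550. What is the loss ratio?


Loss ratio = claims / premiums
= 348868 / 936550
= 0.3725


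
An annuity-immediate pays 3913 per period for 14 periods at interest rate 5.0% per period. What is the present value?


PV = PMT * (1 - (1+i)^(-n)) / i
= 3913 * (1 - (1+0.05)^(-14)) / 0.05
= 3913 * (1 - 0.505068) / 0.05
= 3913 * 9.898641
= 38733.382


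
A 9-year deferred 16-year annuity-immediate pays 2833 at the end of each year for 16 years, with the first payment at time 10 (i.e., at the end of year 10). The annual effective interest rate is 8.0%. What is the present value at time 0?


PV at time 9 of the 16-year annuity-immediate:
a_n = 2833 * (1-(1+0.08)^(-16))/0.08 = 25075.9288
Discount back 9 years to time 0:
PV = 25075.9288 * (1+0.08)^(-9)
= 25075.9288 * 0.500249
= 12544.2075


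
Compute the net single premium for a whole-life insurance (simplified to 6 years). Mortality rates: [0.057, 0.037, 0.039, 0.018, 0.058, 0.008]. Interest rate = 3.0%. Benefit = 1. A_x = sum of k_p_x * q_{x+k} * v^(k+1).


v = 0.970874
Year 0: k_p_x=1.0, q=0.057, term=0.05534
Year 1: k_p_x=0.943, q=0.037, term=0.032888
Year 2: k_p_x=0.908109, q=0.039, term=0.032411
Year 3: k_p_x=0.872693, q=0.018, term=0.013957
Year 4: k_p_x=0.856984, q=0.058, term=0.042876
Year 5: k_p_x=0.807279, q=0.008, term=0.005409
A_x = 0.1829


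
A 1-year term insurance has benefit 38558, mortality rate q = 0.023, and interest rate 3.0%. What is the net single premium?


NSP = benefit * q * v
v = 1/(1+i) = 0.970874
NSP = 38558 * 0.023 * 0.970874
= 861.0039


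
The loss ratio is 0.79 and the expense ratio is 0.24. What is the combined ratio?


Combined ratio = loss ratio + expense ratio
= 0.79 + 0.24
= 1.03


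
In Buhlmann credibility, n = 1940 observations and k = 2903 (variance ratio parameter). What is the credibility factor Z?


Z = n / (n + k)
= 1940 / (1940 + 2903)
= 1940 / 4843
= 0.4006


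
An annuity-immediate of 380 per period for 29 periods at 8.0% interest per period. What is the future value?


FV = PMT * ((1+i)^n - 1) / i
= 380 * ((1.08)^29 - 1) / 0.08
= 380 * (9.317275 - 1) / 0.08
= 39507.0558


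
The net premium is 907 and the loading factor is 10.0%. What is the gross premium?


Gross = net * (1 + loading)
= 907 * (1 + 0.1)
= 907 * 1.1
= 997.7


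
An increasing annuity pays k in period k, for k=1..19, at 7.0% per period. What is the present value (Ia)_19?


(Ia)_n = sum_{k=1}^{n} k * v^k, v = 1/(1+i)
v = 0.934579
Sum computed term by term:
(Ia)_19 = 82.9347


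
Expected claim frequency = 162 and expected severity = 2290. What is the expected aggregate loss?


E[S] = E[N] * E[X]
= 162 * 2290
= 370980


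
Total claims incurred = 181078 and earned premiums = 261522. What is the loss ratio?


Loss ratio = claims / premiums
= 181078 / 261522
= 0.6924


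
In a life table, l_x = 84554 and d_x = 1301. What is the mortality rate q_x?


q_x = d_x / l_x
= 1301 / 84554
= 0.0154


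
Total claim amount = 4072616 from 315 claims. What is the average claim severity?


severity = total / number
= 4072616 / 315
= 12928.9397


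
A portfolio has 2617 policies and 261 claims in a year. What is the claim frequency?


frequency = claims / policies
= 261 / 2617
= 0.0997


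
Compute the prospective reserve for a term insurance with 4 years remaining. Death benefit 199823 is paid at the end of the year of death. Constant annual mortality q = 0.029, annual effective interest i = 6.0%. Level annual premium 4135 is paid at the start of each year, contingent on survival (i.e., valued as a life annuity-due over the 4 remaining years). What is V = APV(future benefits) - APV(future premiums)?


v = 1/(1+i) = 0.943396
APV(future benefits) per unit = sum_{k=0}^{3} k_p_x * q * v^(k+1) = 0.096407
APV(future benefits) = 199823 * 0.096407 = 19264.2872
Life annuity-due factor ä_{x:4} = sum_{k=0}^{3} k_p_x * v^k = 3.523833
APV(future premiums) = 4135 * 3.523833 = 14571.0501
V = 19264.2872 - 14571.0501
= 4693.2371


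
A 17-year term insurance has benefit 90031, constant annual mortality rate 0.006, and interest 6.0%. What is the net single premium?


NSP = benefit * sum_{k=0}^{n-1} k_p_x * q * v^(k+1)
With constant q=0.006, v=0.943396
Sum = 0.060432
NSP = 90031 * 0.060432
= 5440.7368


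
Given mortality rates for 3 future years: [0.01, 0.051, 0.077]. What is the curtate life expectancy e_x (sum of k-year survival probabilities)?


e_x = sum_{k=1}^{n} k_p_x
k_p_x values:
  1_p_x = 0.99
  2_p_x = 0.93951
  3_p_x = 0.867168
e_x = 2.7967


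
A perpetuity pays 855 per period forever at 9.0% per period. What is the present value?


PV = PMT / i
= 855 / 0.09
= 9500.0


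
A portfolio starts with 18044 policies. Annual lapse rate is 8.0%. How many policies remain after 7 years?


remaining = initial * (1 - lapse)^years
= 18044 * (1 - 0.08)^7
= 18044 * 0.557847
= 10065.7841


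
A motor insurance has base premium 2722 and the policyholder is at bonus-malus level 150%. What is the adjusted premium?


adjusted = base * BM_level / 100
= 2722 * 150 / 100
= 2722 * 1.5
= 4083.0


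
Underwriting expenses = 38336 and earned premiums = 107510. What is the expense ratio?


Expense ratio = expenses / premiums
= 38336 / 107510
= 0.3566


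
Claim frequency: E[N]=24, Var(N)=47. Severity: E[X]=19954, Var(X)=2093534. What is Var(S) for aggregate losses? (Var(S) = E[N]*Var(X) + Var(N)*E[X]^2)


Var(S) = E[N]*Var(X) + Var(N)*E[X]^2
= 24*2093534 + 47*19954^2
= 50244816 + 18713619452
= 1.8764e+10


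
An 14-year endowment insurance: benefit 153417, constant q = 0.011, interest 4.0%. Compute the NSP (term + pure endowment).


Term component = 16722.6305
Pure endowment = 14_p_x * v^14 * benefit = 0.856541 * 0.577475 * 153417 = 75884.8043
NSP = 92607.4347


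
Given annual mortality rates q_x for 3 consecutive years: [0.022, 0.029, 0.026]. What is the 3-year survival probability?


p_k = 1 - q_k for each year
Survival = product of (1 - q_k)
= 0.978 * 0.971 * 0.974
= 0.9249


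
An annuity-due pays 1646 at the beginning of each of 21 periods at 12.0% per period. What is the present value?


PV_due = PMT * (1-(1+i)^(-n))/i * (1+i)
PV_immediate = 12447.0573
PV_due = 12447.0573 * 1.12
= 13940.7042


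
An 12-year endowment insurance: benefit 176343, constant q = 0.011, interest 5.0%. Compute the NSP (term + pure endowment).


Term component = 16293.3715
Pure endowment = 12_p_x * v^12 * benefit = 0.8757 * 0.556837 * 176343 = 85988.8489
NSP = 102282.2204


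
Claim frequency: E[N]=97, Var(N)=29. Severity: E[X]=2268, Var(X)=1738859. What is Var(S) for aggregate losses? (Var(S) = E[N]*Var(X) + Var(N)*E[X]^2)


Var(S) = E[N]*Var(X) + Var(N)*E[X]^2
= 97*1738859 + 29*2268^2
= 168669323 + 149170896
= 3.1784e+08


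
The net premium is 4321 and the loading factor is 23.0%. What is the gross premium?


Gross = net * (1 + loading)
= 4321 * (1 + 0.23)
= 4321 * 1.23
= 5314.83


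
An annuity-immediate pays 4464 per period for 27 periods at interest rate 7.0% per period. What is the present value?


PV = PMT * (1 - (1+i)^(-n)) / i
= 4464 * (1 - (1+0.07)^(-27)) / 0.07
= 4464 * (1 - 0.16093) / 0.07
= 4464 * 11.986709
= 53508.6691


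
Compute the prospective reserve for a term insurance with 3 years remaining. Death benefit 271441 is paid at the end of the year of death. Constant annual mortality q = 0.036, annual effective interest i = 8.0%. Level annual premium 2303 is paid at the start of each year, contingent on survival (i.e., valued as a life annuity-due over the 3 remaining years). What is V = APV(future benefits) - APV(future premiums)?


v = 1/(1+i) = 0.925926
APV(future benefits) per unit = sum_{k=0}^{2} k_p_x * q * v^(k+1) = 0.089644
APV(future benefits) = 271441 * 0.089644 = 24333.0039
Life annuity-due factor ä_{x:3} = sum_{k=0}^{2} k_p_x * v^k = 2.689314
APV(future premiums) = 2303 * 2.689314 = 6193.4904
V = 24333.0039 - 6193.4904
= 18139.5134


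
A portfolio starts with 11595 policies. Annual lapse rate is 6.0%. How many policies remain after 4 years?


remaining = initial * (1 - lapse)^years
= 11595 * (1 - 0.06)^4
= 11595 * 0.780749
= 9052.7842


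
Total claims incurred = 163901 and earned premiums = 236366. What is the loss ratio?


Loss ratio = claims / premiums
= 163901 / 236366
= 0.6934


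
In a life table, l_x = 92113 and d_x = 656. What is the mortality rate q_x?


q_x = d_x / l_x
= 656 / 92113
= 0.0071


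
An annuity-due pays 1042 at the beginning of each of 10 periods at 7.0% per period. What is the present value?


PV_due = PMT * (1-(1+i)^(-n))/i * (1+i)
PV_immediate = 7318.572
PV_due = 7318.572 * 1.07
= 7830.872


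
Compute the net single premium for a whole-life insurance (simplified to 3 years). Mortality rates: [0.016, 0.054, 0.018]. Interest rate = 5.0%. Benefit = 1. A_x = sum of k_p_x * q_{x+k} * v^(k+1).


v = 0.952381
Year 0: k_p_x=1.0, q=0.016, term=0.015238
Year 1: k_p_x=0.984, q=0.054, term=0.048196
Year 2: k_p_x=0.930864, q=0.018, term=0.014474
A_x = 0.0779


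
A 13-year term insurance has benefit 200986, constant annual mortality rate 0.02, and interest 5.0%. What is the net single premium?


NSP = benefit * sum_{k=0}^{n-1} k_p_x * q * v^(k+1)
With constant q=0.02, v=0.952381
Sum = 0.169192
NSP = 200986 * 0.169192
= 34005.1663


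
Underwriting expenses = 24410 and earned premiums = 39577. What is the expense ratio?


Expense ratio = expenses / premiums
= 24410 / 39577
= 0.6168


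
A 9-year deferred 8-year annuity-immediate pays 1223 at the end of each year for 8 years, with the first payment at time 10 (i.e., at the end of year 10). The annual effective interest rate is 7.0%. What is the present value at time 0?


PV at time 9 of the 8-year annuity-immediate:
a_n = 1223 * (1-(1+0.07)^(-8))/0.07 = 7302.8981
Discount back 9 years to time 0:
PV = 7302.8981 * (1+0.07)^(-9)
= 7302.8981 * 0.543934
= 3972.2927


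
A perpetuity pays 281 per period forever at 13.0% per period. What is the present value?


PV = PMT / i
= 281 / 0.13
= 2161.5385


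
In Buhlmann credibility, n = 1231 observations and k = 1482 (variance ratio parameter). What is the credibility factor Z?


Z = n / (n + k)
= 1231 / (1231 + 1482)
= 1231 / 2713
= 0.4537


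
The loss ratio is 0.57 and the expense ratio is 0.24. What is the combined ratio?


Combined ratio = loss ratio + expense ratio
= 0.57 + 0.24
= 0.81


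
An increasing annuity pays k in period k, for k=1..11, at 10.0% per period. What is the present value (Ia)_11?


(Ia)_n = sum_{k=1}^{n} k * v^k, v = 1/(1+i)
v = 0.909091
Sum computed term by term:
(Ia)_11 = 32.8913


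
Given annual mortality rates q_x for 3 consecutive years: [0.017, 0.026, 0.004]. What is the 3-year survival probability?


p_k = 1 - q_k for each year
Survival = product of (1 - q_k)
= 0.983 * 0.974 * 0.996
= 0.9536


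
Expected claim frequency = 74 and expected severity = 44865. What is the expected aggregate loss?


E[S] = E[N] * E[X]
= 74 * 44865
= 3.3200e+06


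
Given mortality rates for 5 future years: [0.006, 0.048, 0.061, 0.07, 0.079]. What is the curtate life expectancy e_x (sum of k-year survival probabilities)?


e_x = sum_{k=1}^{n} k_p_x
k_p_x values:
  1_p_x = 0.994
  2_p_x = 0.946288
  3_p_x = 0.888564
  4_p_x = 0.826365
  5_p_x = 0.761082
e_x = 4.4163


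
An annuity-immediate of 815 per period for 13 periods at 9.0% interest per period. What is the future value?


FV = PMT * ((1+i)^n - 1) / i
= 815 * ((1.09)^13 - 1) / 0.09
= 815 * (3.065805 - 1) / 0.09
= 18707.0084


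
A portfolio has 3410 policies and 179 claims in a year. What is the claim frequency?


frequency = claims / policies
= 179 / 3410
= 0.0525


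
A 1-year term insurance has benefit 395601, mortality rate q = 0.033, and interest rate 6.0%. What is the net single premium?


NSP = benefit * q * v
v = 1/(1+i) = 0.943396
NSP = 395601 * 0.033 * 0.943396
= 12315.8802


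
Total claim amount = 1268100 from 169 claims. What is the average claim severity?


severity = total / number
= 1268100 / 169
= 7503.5503


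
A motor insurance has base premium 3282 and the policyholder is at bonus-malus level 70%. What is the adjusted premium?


adjusted = base * BM_level / 100
= 3282 * 70 / 100
= 3282 * 0.7
= 2297.4


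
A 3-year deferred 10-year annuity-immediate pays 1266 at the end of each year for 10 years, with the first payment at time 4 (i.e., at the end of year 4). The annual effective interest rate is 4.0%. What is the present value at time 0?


PV at time 3 of the 10-year annuity-immediate:
a_n = 1266 * (1-(1+0.04)^(-10))/0.04 = 10268.3941
Discount back 3 years to time 0:
PV = 10268.3941 * (1+0.04)^(-3)
= 10268.3941 * 0.888996
= 9128.5649


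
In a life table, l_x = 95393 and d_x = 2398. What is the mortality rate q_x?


q_x = d_x / l_x
= 2398 / 95393
= 0.0251


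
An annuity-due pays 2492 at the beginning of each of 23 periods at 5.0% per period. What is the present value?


PV_due = PMT * (1-(1+i)^(-n))/i * (1+i)
PV_immediate = 33613.5261
PV_due = 33613.5261 * 1.05
= 35294.2024


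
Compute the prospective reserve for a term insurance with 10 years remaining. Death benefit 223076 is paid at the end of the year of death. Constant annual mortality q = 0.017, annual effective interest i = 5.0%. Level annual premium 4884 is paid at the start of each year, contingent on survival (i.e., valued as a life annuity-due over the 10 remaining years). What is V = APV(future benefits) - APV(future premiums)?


v = 1/(1+i) = 0.952381
APV(future benefits) per unit = sum_{k=0}^{9} k_p_x * q * v^(k+1) = 0.122506
APV(future benefits) = 223076 * 0.122506 = 27328.2436
Life annuity-due factor ä_{x:10} = sum_{k=0}^{9} k_p_x * v^k = 7.566573
APV(future premiums) = 4884 * 7.566573 = 36955.1445
V = 27328.2436 - 36955.1445
= -9626.9009


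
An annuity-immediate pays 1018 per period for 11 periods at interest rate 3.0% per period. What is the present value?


PV = PMT * (1 - (1+i)^(-n)) / i
= 1018 * (1 - (1+0.03)^(-11)) / 0.03
= 1018 * (1 - 0.722421) / 0.03
= 1018 * 9.252624
= 9419.1713


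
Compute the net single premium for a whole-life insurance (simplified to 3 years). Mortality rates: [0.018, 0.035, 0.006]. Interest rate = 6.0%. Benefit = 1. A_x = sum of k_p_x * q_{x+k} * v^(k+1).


v = 0.943396
Year 0: k_p_x=1.0, q=0.018, term=0.016981
Year 1: k_p_x=0.982, q=0.035, term=0.030589
Year 2: k_p_x=0.94763, q=0.006, term=0.004774
A_x = 0.0523


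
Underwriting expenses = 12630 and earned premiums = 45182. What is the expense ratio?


Expense ratio = expenses / premiums
= 12630 / 45182
= 0.2795


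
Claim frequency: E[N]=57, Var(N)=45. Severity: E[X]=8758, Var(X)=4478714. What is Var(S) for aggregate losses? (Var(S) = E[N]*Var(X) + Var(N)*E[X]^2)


Var(S) = E[N]*Var(X) + Var(N)*E[X]^2
= 57*4478714 + 45*8758^2
= 255286698 + 3451615380
= 3.7069e+09


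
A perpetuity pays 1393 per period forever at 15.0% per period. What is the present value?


PV = PMT / i
= 1393 / 0.15
= 9286.6667


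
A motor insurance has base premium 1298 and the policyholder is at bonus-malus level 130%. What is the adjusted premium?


adjusted = base * BM_level / 100
= 1298 * 130 / 100
= 1298 * 1.3
= 1687.4


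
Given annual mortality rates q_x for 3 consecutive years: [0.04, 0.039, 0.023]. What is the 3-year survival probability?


p_k = 1 - q_k for each year
Survival = product of (1 - q_k)
= 0.96 * 0.961 * 0.977
= 0.9013


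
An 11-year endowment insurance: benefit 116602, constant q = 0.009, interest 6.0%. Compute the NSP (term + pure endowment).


Term component = 7955.4985
Pure endowment = 11_p_x * v^11 * benefit = 0.905337 * 0.526788 * 116602 = 55609.8446
NSP = 63565.3431


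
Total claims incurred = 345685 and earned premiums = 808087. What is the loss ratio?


Loss ratio = claims / premiums
= 345685 / 808087
= 0.4278


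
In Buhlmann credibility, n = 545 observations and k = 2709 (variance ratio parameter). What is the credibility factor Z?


Z = n / (n + k)
= 545 / (545 + 2709)
= 545 / 3254
= 0.1675


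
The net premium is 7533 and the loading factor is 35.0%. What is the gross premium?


Gross = net * (1 + loading)
= 7533 * (1 + 0.35)
= 7533 * 1.35
= 10169.55


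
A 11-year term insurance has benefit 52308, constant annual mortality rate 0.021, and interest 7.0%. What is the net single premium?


NSP = benefit * sum_{k=0}^{n-1} k_p_x * q * v^(k+1)
With constant q=0.021, v=0.934579
Sum = 0.14396
NSP = 52308 * 0.14396
= 7530.2592


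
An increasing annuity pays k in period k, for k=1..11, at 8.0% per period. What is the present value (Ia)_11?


(Ia)_n = sum_{k=1}^{n} k * v^k, v = 1/(1+i)
v = 0.925926
Sum computed term by term:
(Ia)_11 = 37.4046


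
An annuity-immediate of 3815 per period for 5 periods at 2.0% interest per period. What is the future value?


FV = PMT * ((1+i)^n - 1) / i
= 3815 * ((1.02)^5 - 1) / 0.02
= 3815 * (1.104081 - 1) / 0.02
= 19853.4132


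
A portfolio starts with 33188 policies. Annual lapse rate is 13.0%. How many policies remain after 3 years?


remaining = initial * (1 - lapse)^years
= 33188 * (1 - 0.13)^3
= 33188 * 0.658503
= 21854.3976


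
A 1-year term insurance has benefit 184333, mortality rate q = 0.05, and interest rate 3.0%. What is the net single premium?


NSP = benefit * q * v
v = 1/(1+i) = 0.970874
NSP = 184333 * 0.05 * 0.970874
= 8948.2039


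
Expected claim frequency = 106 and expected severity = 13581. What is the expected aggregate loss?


E[S] = E[N] * E[X]
= 106 * 13581
= 1.4396e+06


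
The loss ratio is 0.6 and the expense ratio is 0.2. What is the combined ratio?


Combined ratio = loss ratio + expense ratio
= 0.6 + 0.2
= 0.8


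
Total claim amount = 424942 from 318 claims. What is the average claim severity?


severity = total / number
= 424942 / 318
= 1336.2956


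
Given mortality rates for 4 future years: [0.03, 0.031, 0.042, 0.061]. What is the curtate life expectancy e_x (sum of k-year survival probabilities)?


e_x = sum_{k=1}^{n} k_p_x
k_p_x values:
  1_p_x = 0.97
  2_p_x = 0.93993
  3_p_x = 0.900453
  4_p_x = 0.845525
e_x = 3.6559


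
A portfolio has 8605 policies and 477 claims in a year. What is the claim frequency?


frequency = claims / policies
= 477 / 8605
= 0.0554


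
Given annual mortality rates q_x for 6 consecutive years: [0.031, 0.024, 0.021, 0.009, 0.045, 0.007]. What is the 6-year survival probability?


p_k = 1 - q_k for each year
Survival = product of (1 - q_k)
= 0.969 * 0.976 * 0.979 * 0.991 * 0.955 * 0.993
= 0.8701


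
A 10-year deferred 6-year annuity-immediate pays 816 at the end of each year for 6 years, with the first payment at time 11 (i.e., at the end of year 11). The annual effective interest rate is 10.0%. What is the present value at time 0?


PV at time 10 of the 6-year annuity-immediate:
a_n = 816 * (1-(1+0.1)^(-6))/0.1 = 3553.8927
Discount back 10 years to time 0:
PV = 3553.8927 * (1+0.1)^(-10)
= 3553.8927 * 0.385543
= 1370.1795


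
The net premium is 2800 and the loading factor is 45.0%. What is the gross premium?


Gross = net * (1 + loading)
= 2800 * (1 + 0.45)
= 2800 * 1.45
= 4060.0


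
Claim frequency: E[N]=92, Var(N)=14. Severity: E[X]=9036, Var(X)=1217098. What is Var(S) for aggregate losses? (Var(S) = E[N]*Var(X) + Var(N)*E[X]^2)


Var(S) = E[N]*Var(X) + Var(N)*E[X]^2
= 92*1217098 + 14*9036^2
= 111973016 + 1143090144
= 1.2551e+09


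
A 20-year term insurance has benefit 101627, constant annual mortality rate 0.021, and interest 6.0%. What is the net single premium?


NSP = benefit * sum_{k=0}^{n-1} k_p_x * q * v^(k+1)
With constant q=0.021, v=0.943396
Sum = 0.206382
NSP = 101627 * 0.206382
= 20973.9604


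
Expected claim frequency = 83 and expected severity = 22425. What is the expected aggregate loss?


E[S] = E[N] * E[X]
= 83 * 22425
= 1.8613e+06


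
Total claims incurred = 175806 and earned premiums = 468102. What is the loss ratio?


Loss ratio = claims / premiums
= 175806 / 468102
= 0.3756


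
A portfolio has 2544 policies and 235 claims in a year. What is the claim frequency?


frequency = claims / policies
= 235 / 2544
= 0.0924


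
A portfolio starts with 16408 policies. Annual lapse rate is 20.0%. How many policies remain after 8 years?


remaining = initial * (1 - lapse)^years
= 16408 * (1 - 0.2)^8
= 16408 * 0.167772
= 2752.8056


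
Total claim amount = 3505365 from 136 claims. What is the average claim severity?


severity = total / number
= 3505365 / 136
= 25774.7426


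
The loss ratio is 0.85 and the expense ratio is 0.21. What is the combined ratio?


Combined ratio = loss ratio + expense ratio
= 0.85 + 0.21
= 1.06


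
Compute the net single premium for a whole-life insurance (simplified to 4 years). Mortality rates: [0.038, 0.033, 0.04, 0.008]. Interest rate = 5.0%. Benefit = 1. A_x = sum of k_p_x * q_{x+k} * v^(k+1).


v = 0.952381
Year 0: k_p_x=1.0, q=0.038, term=0.03619
Year 1: k_p_x=0.962, q=0.033, term=0.028795
Year 2: k_p_x=0.930254, q=0.04, term=0.032144
Year 3: k_p_x=0.893044, q=0.008, term=0.005878
A_x = 0.103


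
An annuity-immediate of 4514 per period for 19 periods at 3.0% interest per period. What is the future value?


FV = PMT * ((1+i)^n - 1) / i
= 4514 * ((1.03)^19 - 1) / 0.03
= 4514 * (1.753506 - 1) / 0.03
= 113377.5441


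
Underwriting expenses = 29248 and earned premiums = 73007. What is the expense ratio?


Expense ratio = expenses / premiums
= 29248 / 73007
= 0.4006


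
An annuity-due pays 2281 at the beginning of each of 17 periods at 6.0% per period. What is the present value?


PV_due = PMT * (1-(1+i)^(-n))/i * (1+i)
PV_immediate = 23898.6294
PV_due = 23898.6294 * 1.06
= 25332.5471


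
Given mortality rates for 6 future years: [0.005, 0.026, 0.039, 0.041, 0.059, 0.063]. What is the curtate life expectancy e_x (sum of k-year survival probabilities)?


e_x = sum_{k=1}^{n} k_p_x
k_p_x values:
  1_p_x = 0.995
  2_p_x = 0.96913
  3_p_x = 0.931334
  4_p_x = 0.893149
  5_p_x = 0.840453
  6_p_x = 0.787505
e_x = 5.4166


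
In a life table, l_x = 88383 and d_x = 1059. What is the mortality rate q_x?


q_x = d_x / l_x
= 1059 / 88383
= 0.012


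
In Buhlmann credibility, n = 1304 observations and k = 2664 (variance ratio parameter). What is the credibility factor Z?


Z = n / (n + k)
= 1304 / (1304 + 2664)
= 1304 / 3968
= 0.3286


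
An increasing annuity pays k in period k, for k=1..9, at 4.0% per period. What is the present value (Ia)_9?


(Ia)_n = sum_{k=1}^{n} k * v^k, v = 1/(1+i)
v = 0.961538
Sum computed term by term:
(Ia)_9 = 35.2366


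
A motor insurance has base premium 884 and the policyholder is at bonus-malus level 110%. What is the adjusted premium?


adjusted = base * BM_level / 100
= 884 * 110 / 100
= 884 * 1.1
= 972.4


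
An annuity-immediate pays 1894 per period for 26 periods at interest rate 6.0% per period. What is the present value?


PV = PMT * (1 - (1+i)^(-n)) / i
= 1894 * (1 - (1+0.06)^(-26)) / 0.06
= 1894 * (1 - 0.21981) / 0.06
= 1894 * 13.003166
= 24627.9968
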